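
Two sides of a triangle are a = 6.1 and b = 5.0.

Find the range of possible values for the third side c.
By the triangle inequality: |a - b| < c < a + b
|6.1 - 5.0| < c < 6.1 + 5.0
1.1 < c < 11.1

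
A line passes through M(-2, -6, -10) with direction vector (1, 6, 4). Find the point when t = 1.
P(1) = (-2 + 1(1), -6 + 6(1), -10 + 4(1)) = (-1, 0, -6)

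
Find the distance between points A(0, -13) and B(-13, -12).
Using the distance formula: d = sqrt((x₂-x₁)² + (y₂-y₁)²)
dx = (-13) - 0 = -13
dy = (-12) - (-13) = 1
d = sqrt((-13)² + 1²) = sqrt(169 + 1) = sqrt(170) = 13.04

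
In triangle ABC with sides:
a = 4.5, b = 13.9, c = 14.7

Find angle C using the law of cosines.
cos(C) = (a² + b² - c²)/(2ab)
cos(C) = (4.5² + 13.9² - 14.7²)/(2·4.5·13.9) = -2.63/125.1 = -0.021023
C = arccos(-0.021023) = 91.2°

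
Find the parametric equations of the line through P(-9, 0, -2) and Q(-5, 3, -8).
Direction vector d = Q - P = (4, 3, -6)
x = -9 + 4t, y = 0 + 3t, z = -2 - 6t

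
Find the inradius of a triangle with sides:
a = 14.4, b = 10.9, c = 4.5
s = (a+b+c)/2 = (14.4+10.9+4.5)/2 = 14.9
Area = √(s(s-a)(s-b)(s-c)) = √(14.9·0.5·4·10.4) = 17.6045
r = Area/s = 17.6045/14.9 = 1.182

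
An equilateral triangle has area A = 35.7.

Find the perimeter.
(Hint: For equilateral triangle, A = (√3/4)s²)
A = (√3/4)s²  →  s² = 4A/√3 = 4·35.7/√3 = 82.4456
s = 9.07996
Perimeter = 3s = 27.24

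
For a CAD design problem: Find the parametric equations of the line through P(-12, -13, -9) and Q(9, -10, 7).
Direction vector d = Q - P = (21, 3, 16)
x = -12 + 21t, y = -13 + 3t, z = -9 + 16t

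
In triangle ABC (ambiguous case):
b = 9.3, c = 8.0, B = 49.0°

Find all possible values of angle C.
sin(C)/c = sin(B)/b  →  sin(C) = c·sin(B)/b = 8.0·sin(49.0°)/9.3 = 0.649213
C₁ = arcsin(0.649213) = 40.48°,  C₂ = 180° - C₁ = 139.52°
Check C₂: A = 180° - 49.0° - 139.52° = -8.52° ≤ 0, rejected
C = 40.48° (one solution)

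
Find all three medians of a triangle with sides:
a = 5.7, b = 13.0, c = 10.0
Using m_x = ½√(2y² + 2z² - x²):
m_a = ½√(2·13.0² + 2·10.0² - 5.7²) = ½√505.51 = 11.24
m_b = ½√(2·5.7² + 2·10.0² - 13.0²) = ½√95.98 = 4.898
m_c = ½√(2·5.7² + 2·13.0² - 10.0²) = ½√302.98 = 8.703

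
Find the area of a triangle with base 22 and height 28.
Area = (1/2) * base * height
Area = (1/2) * 22 * 28
Area = 308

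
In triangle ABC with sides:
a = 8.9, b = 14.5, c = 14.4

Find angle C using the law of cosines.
cos(C) = (a² + b² - c²)/(2ab)
cos(C) = (8.9² + 14.5² - 14.4²)/(2·8.9·14.5) = 82.1/258.1 = 0.318094
C = arccos(0.318094) = 71.45°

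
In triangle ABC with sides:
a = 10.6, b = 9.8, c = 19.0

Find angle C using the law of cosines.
cos(C) = (a² + b² - c²)/(2ab)
cos(C) = (10.6² + 9.8² - 19.0²)/(2·10.6·9.8) = -152.6/207.76 = -0.734501
C = arccos(-0.734501) = 137.3°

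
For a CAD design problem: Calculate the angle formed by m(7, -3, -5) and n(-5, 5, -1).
m·n = -45, |m|² = 83, |n|² = 51
cos θ = -45/√4233 ≈ -0.6917
θ ≈ 133.8°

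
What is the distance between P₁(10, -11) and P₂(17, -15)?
Using the distance formula: d = sqrt((x₂-x₁)² + (y₂-y₁)²)
dx = 17 - 10 = 7
dy = (-15) - (-11) = -4
d = sqrt(7² + (-4)²) = sqrt(49 + 16) = sqrt(65) = 8.06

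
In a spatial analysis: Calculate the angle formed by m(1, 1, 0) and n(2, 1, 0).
m·n = 3, |m|² = 2, |n|² = 5
cos θ = 3/√10 ≈ 0.9487
θ ≈ 18.43°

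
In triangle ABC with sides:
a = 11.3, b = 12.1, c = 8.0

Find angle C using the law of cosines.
cos(C) = (a² + b² - c²)/(2ab)
cos(C) = (11.3² + 12.1² - 8.0²)/(2·11.3·12.1) = 210.1/273.46 = 0.768302
C = arccos(0.768302) = 39.8°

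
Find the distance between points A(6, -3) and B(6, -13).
Using the distance formula: d = sqrt((x₂-x₁)² + (y₂-y₁)²)
dx = 6 - 6 = 0
dy = (-13) - (-3) = -10
d = sqrt(0² + (-10)²) = sqrt(0 + 100) = sqrt(100) = 10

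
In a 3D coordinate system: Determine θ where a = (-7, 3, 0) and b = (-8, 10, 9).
a·b = 86, |a|² = 58, |b|² = 245
cos θ = 86/√14210 ≈ 0.7214
θ ≈ 43.83°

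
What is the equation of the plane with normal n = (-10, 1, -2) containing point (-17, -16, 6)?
d = n·P = (-10)(-17) + (1)(-16) + (-2)(6) = 142
Plane: -10x + y - 2z = 142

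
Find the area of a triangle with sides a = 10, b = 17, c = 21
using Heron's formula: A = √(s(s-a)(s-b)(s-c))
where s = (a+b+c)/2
s = (10+17+21)/2 = 24
A = √(24·14·7·3) = √7056 = 84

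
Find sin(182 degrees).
sin(182 degrees) = -0.0349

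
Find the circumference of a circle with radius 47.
Circumference = 2 * pi * r
Circumference = 2 * pi * 47
Circumference = 295.31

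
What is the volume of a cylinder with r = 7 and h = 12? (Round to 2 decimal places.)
Volume = pi * r² * h
Volume = pi * 7² * 12
Volume = pi * 49 * 12
Volume = pi * 588
Volume = 1847.26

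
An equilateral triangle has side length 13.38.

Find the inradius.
For an equilateral triangle, r = s/(2√3) where s is the side.
r = 13.38/(2√3) = 13.38/3.464102 = 3.862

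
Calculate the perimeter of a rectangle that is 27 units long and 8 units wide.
Perimeter = 2 * (length + width)
Perimeter = 2 * (27 + 8)
Perimeter = 2 * 35
Perimeter = 70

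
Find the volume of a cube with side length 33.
Volume = s³
Volume = 33³
Volume = 35937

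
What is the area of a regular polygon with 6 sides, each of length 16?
For a regular 6-gon with side length s = 16:
Apothem a = s / (2*tan(pi/6)) = 16 / (2*tan(pi/6)) ≈ 13.8564
Perimeter P = 6 * 16 = 96
Area = (1/2) * P * a = (1/2) * 96 * 13.8564 = 665.11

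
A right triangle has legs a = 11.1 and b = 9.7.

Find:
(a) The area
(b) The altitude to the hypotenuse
(a) Area = ½ab = ½·11.1·9.7 = 53.835
(b) Hypotenuse c = √(11.1² + 9.7²) = √217.3 = 14.7411
    Area = ½·c·h_c  →  h_c = 2·Area/c = 2·53.835/14.7411 = 7.304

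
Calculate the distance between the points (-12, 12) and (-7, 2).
Using the distance formula: d = sqrt((x₂-x₁)² + (y₂-y₁)²)
dx = (-7) - (-12) = 5
dy = 2 - 12 = -10
d = sqrt(5² + (-10)²) = sqrt(25 + 100) = sqrt(125) = 11.18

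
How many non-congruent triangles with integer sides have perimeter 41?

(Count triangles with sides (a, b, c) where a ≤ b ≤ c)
With a ≤ b ≤ c and a + b + c = 41, the triangle inequality a + b > c gives c < 41/2, so c ≤ 20.
Iterate a from 1 to ⌊p/3⌋ = 13; for each a, b ranges from a to ⌊(p−a)/2⌋ with c = p − a − b, keeping only c ≥ b.
Triples: (1, 20, 20), (2, 19, 20), (3, 18, 20), …
Count = 40 triangles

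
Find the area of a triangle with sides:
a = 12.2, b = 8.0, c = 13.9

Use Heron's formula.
s = (a+b+c)/2 = (12.2+8.0+13.9)/2 = 17.05
A = √(s(s-a)(s-b)(s-c)) = √(17.05·4.85·9.05·3.15)
A = √2357.36 = 48.55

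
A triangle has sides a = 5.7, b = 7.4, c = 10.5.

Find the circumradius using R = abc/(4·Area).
s = (a+b+c)/2 = 11.8
Area = √(s(s-a)(s-b)(s-c)) = √(11.8·6.1·4.4·1.3) = 20.291
R = abc/(4·Area) = (5.7·7.4·10.5)/(4·20.291) = 442.89/81.164 = 5.457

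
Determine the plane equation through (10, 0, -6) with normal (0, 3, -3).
d = n·P = (0)(10) + (3)(0) + (-3)(-6) = 18
Plane: 3y - 3z = 18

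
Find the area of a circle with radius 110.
Area = pi * r²
Area = pi * 110²
Area = pi * 12100
Area = 38013.27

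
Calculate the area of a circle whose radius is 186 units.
Area = pi * r²
Area = pi * 186²
Area = pi * 34596
Area = 108686.54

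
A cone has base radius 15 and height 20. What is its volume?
Volume = (1/3) * pi * r² * h
Volume = (1/3) * pi * 15² * 20
Volume = (1/3) * pi * 225 * 20
Volume = (1/3) * pi * 4500
Volume = 4712.39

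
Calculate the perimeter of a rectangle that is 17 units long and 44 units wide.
Perimeter = 2 * (length + width)
Perimeter = 2 * (17 + 44)
Perimeter = 2 * 61
Perimeter = 122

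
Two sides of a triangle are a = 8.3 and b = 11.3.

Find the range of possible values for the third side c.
By the triangle inequality: |a - b| < c < a + b
|8.3 - 11.3| < c < 8.3 + 11.3
3 < c < 19.6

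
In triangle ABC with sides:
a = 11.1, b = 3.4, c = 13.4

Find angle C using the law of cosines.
cos(C) = (a² + b² - c²)/(2ab)
cos(C) = (11.1² + 3.4² - 13.4²)/(2·11.1·3.4) = -44.79/75.48 = -0.593402
C = arccos(-0.593402) = 126.4°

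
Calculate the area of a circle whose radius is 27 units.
Area = pi * r²
Area = pi * 27²
Area = pi * 729
Area = 2290.22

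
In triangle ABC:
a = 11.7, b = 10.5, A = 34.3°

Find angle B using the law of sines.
sin(B)/b = sin(A)/a
sin(B) = b·sin(A)/a = 10.5·sin(34.3°)/11.7 = 0.505729
B = arcsin(0.505729) = 30.38°  (b ≤ a, so B ≤ A and the acute solution is unique)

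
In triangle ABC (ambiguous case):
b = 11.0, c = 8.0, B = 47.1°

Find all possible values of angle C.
sin(C)/c = sin(B)/b  →  sin(C) = c·sin(B)/b = 8.0·sin(47.1°)/11.0 = 0.532758
C₁ = arcsin(0.532758) = 32.19°,  C₂ = 180° - C₁ = 147.81°
Check C₂: A = 180° - 47.1° - 147.81° = -14.91° ≤ 0, rejected
C = 32.19° (one solution)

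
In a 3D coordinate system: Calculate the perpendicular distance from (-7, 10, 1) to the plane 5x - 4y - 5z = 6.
d = |5(-7) + (-4)(10) + (-5)(1) - (6)| / √(5² + (-4)² + (-5)²) = 86/√66 = 10.59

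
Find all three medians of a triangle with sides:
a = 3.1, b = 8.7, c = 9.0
Using m_x = ½√(2y² + 2z² - x²):
m_a = ½√(2·8.7² + 2·9.0² - 3.1²) = ½√303.77 = 8.714
m_b = ½√(2·3.1² + 2·9.0² - 8.7²) = ½√105.53 = 5.136
m_c = ½√(2·3.1² + 2·8.7² - 9.0²) = ½√89.6 = 4.733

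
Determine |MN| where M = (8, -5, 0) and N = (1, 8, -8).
d = √[(-7)² + (13)² + (-8)²] = √282 = 16.79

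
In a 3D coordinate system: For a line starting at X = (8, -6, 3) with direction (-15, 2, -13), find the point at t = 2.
P(2) = (8 + (-15)(2), -6 + 2(2), 3 + (-13)(2)) = (-22, -2, -23)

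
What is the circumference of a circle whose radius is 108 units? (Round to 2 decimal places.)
Circumference = 2 * pi * r
Circumference = 2 * pi * 108
Circumference = 678.58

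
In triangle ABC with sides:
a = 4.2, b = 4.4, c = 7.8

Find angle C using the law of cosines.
cos(C) = (a² + b² - c²)/(2ab)
cos(C) = (4.2² + 4.4² - 7.8²)/(2·4.2·4.4) = -23.84/36.96 = -0.645022
C = arccos(-0.645022) = 130.2°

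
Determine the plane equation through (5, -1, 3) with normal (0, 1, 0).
d = n·P = (0)(5) + (1)(-1) + (0)(3) = -1
Plane: y = -1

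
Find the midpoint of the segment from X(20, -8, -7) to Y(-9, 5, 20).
Midpoint = ((20-9)/2, (-8+5)/2, (-7+20)/2) = (5.5, -1.5, 6.5)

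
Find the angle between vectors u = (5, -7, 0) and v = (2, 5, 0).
u·v = -25, |u|² = 74, |v|² = 29
cos θ = -25/√2146 ≈ -0.5397
θ ≈ 122.7°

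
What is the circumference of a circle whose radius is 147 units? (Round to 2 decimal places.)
Circumference = 2 * pi * r
Circumference = 2 * pi * 147
Circumference = 923.63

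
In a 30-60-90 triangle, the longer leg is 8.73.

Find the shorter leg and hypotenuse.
In a 30-60-90 triangle, sides are in ratio 1 : √3 : 2.
Long leg = short leg·√3  →  short leg = 8.73/√3 = 5.04
Hypotenuse = 2·(short leg) = 2·8.73/√3 = 10.08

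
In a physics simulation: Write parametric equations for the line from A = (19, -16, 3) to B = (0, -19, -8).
Direction vector d = B - A = (-19, -3, -11)
x = 19 - 19t, y = -16 - 3t, z = 3 - 11t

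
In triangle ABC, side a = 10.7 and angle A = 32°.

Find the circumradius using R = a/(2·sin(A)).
R = a/(2·sin(A)) = 10.7/(2·sin(32°))
R = 10.7/(2·0.529919) = 10.7/1.059839 = 10.1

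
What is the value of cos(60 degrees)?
cos(60 degrees) = 1/2
Decimal approximation: 0.5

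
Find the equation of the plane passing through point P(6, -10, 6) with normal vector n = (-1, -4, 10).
d = n·P = (-1)(6) + (-4)(-10) + (10)(6) = 94
Plane: -x - 4y + 10z = 94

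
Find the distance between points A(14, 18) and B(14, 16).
Using the distance formula: d = sqrt((x₂-x₁)² + (y₂-y₁)²)
dx = 14 - 14 = 0
dy = 16 - 18 = -2
d = sqrt(0² + (-2)²) = sqrt(0 + 4) = sqrt(4) = 2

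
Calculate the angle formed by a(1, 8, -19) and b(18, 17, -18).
a·b = 496, |a|² = 426, |b|² = 937
cos θ = 496/√399162 ≈ 0.7851
θ ≈ 38.27°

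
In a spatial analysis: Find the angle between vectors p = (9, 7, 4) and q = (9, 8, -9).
p·q = 101, |p|² = 146, |q|² = 226
cos θ = 101/√32996 ≈ 0.556
θ ≈ 56.22°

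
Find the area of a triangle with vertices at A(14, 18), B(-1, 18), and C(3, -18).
Using the coordinate formula: Area = (1/2)|x₁(y₂-y₃) + x₂(y₃-y₁) + x₃(y₁-y₂)|
Area = (1/2)|14(18-(-18)) + (-1)((-18)-18) + 3(18-18)|
Area = (1/2)|14*36 + (-1)*(-36) + 3*0|
Area = (1/2)|504 + 36 + 0|
Area = (1/2)*540 = 270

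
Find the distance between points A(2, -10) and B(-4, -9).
Using the distance formula: d = sqrt((x₂-x₁)² + (y₂-y₁)²)
dx = (-4) - 2 = -6
dy = (-9) - (-10) = 1
d = sqrt((-6)² + 1²) = sqrt(36 + 1) = sqrt(37) = 6.08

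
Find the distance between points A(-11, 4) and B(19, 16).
Using the distance formula: d = sqrt((x₂-x₁)² + (y₂-y₁)²)
dx = 19 - (-11) = 30
dy = 16 - 4 = 12
d = sqrt(30² + 12²) = sqrt(900 + 144) = sqrt(1044) = 32.31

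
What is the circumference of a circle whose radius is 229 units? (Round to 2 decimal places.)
Circumference = 2 * pi * r
Circumference = 2 * pi * 229
Circumference = 1438.85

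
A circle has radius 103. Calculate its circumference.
Circumference = 2 * pi * r
Circumference = 2 * pi * 103
Circumference = 647.17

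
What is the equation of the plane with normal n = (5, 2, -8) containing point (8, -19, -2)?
d = n·P = (5)(8) + (2)(-19) + (-8)(-2) = 18
Plane: 5x + 2y - 8z = 18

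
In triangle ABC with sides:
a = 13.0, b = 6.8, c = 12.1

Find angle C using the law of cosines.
cos(C) = (a² + b² - c²)/(2ab)
cos(C) = (13.0² + 6.8² - 12.1²)/(2·13.0·6.8) = 68.83/176.8 = 0.389310
C = arccos(0.389310) = 67.09°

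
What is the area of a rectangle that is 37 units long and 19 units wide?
Area = length * width
Area = 37 * 19
Area = 703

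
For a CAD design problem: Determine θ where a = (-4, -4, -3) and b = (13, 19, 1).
a·b = -131, |a|² = 41, |b|² = 531
cos θ = -131/√21771 ≈ -0.8878
θ ≈ 152.6°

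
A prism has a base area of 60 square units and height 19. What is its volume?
Volume = base area * height
Volume = 60 * 19
Volume = 1140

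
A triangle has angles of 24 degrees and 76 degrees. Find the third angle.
Sum of angles in a triangle = 180 degrees
Third angle = 180 - 24 - 76
Third angle = 80 degrees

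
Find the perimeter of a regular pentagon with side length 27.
Perimeter = number of sides * side length
Perimeter = 5 * 27
Perimeter = 135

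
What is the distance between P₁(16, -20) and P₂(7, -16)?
Using the distance formula: d = sqrt((x₂-x₁)² + (y₂-y₁)²)
dx = 7 - 16 = -9
dy = (-16) - (-20) = 4
d = sqrt((-9)² + 4²) = sqrt(81 + 16) = sqrt(97) = 9.85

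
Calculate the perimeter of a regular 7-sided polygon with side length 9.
Perimeter = number of sides * side length
Perimeter = 7 * 9
Perimeter = 63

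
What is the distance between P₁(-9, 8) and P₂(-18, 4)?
Using the distance formula: d = sqrt((x₂-x₁)² + (y₂-y₁)²)
dx = (-18) - (-9) = -9
dy = 4 - 8 = -4
d = sqrt((-9)² + (-4)²) = sqrt(81 + 16) = sqrt(97) = 9.85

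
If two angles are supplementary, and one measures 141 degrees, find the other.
Supplementary angles sum to 180 degrees.
Other angle = 180 - 141
Other angle = 39 degrees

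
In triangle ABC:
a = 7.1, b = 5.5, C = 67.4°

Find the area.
Using A = ½ab·sin(C):
A = ½·7.1·5.5·sin(67.4°) = ½·39.05·0.923210 = 18.03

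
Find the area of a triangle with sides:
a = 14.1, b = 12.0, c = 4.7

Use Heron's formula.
s = (a+b+c)/2 = (14.1+12.0+4.7)/2 = 15.4
A = √(s(s-a)(s-b)(s-c)) = √(15.4·1.3·3.4·10.7)
A = √728.328 = 26.99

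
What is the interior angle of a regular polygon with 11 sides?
Interior angle of a regular n-gon = (n-2)*180/n
Interior angle = (11-2)*180/11
Interior angle = 9*180/11
Interior angle = 1620/11
Interior angle = 147.27 degrees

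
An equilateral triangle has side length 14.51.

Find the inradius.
For an equilateral triangle, r = s/(2√3) where s is the side.
r = 14.51/(2√3) = 14.51/3.464102 = 4.189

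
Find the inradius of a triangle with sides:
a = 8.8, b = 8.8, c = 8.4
s = (a+b+c)/2 = (8.8+8.8+8.4)/2 = 13
Area = √(s(s-a)(s-b)(s-c)) = √(13·4.2·4.2·4.6) = 32.4788
r = Area/s = 32.4788/13 = 2.498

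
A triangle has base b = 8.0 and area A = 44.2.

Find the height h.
A = ½bh  →  h = 2A/b
h = 2·44.2/8.0 = 11.05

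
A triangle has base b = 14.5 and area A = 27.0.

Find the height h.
A = ½bh  →  h = 2A/b
h = 2·27.0/14.5 = 3.724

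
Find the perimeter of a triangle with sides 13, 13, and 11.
Perimeter = sum of all sides
Perimeter = 13 + 13 + 11
Perimeter = 37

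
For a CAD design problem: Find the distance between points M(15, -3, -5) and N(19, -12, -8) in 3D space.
d = √[(4)² + (-9)² + (-3)²] = √106 = 10.3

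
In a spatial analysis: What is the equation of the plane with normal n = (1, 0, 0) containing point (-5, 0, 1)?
d = n·P = (1)(-5) + (0)(0) + (0)(1) = -5
Plane: x = -5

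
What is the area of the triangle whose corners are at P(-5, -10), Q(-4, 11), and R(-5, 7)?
Using the coordinate formula: Area = (1/2)|x₁(y₂-y₃) + x₂(y₃-y₁) + x₃(y₁-y₂)|
Area = (1/2)|(-5)(11-7) + (-4)(7-(-10)) + (-5)((-10)-11)|
Area = (1/2)|(-5)*4 + (-4)*17 + (-5)*(-21)|
Area = (1/2)|(-20) + (-68) + 105|
Area = (1/2)*17 = 8.50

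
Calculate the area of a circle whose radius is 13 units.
Area = pi * r²
Area = pi * 13²
Area = pi * 169
Area = 530.93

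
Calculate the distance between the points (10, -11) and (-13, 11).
Using the distance formula: d = sqrt((x₂-x₁)² + (y₂-y₁)²)
dx = (-13) - 10 = -23
dy = 11 - (-11) = 22
d = sqrt((-23)² + 22²) = sqrt(529 + 484) = sqrt(1013) = 31.83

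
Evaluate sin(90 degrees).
sin(90 degrees) = 1
Decimal approximation: 1.0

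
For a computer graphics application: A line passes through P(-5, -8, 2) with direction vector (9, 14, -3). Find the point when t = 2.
P(2) = (-5 + 9(2), -8 + 14(2), 2 + (-3)(2)) = (13, 20, -4)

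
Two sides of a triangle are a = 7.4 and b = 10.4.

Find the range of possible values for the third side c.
By the triangle inequality: |a - b| < c < a + b
|7.4 - 10.4| < c < 7.4 + 10.4
3 < c < 17.8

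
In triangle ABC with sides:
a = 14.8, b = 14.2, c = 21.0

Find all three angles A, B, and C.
By the law of cosines:
cos(A) = (b² + c² - a²)/(2bc) = 0.710262  →  A = 44.74°
cos(B) = (a² + c² - b²)/(2ac) = 0.737452  →  B = 42.49°
cos(C) = (a² + b² - c²)/(2ab) = -0.048344  →  C = 92.77°
Check: A + B + C = 180.0° ✓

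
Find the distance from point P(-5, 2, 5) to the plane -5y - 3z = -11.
d = |0(-5) + (-5)(2) + (-3)(5) - (-11)| / √(0² + (-5)² + (-3)²) = 14/√34 = 2.401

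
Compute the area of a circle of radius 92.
Area = pi * r²
Area = pi * 92²
Area = pi * 8464
Area = 26590.44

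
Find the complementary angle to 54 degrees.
Complementary angles sum to 90 degrees.
Other angle = 90 - 54
Other angle = 36 degrees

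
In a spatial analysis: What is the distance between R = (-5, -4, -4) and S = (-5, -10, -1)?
d = √[(0)² + (-6)² + (3)²] = √45 = 6.708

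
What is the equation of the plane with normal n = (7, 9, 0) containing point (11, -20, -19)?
d = n·P = (7)(11) + (9)(-20) + (0)(-19) = -103
Plane: 7x + 9y = -103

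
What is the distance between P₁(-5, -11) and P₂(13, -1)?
Using the distance formula: d = sqrt((x₂-x₁)² + (y₂-y₁)²)
dx = 13 - (-5) = 18
dy = (-1) - (-11) = 10
d = sqrt(18² + 10²) = sqrt(324 + 100) = sqrt(424) = 20.59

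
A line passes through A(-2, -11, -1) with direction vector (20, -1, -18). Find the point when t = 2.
P(2) = (-2 + 20(2), -11 + (-1)(2), -1 + (-18)(2)) = (38, -13, -37)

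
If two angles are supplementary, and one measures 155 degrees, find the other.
Supplementary angles sum to 180 degrees.
Other angle = 180 - 155
Other angle = 25 degrees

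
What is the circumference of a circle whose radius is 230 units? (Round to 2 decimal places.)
Circumference = 2 * pi * r
Circumference = 2 * pi * 230
Circumference = 1445.13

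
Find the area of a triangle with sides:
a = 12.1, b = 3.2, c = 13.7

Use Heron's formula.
s = (a+b+c)/2 = (12.1+3.2+13.7)/2 = 14.5
A = √(s(s-a)(s-b)(s-c)) = √(14.5·2.4·11.3·0.8)
A = √314.592 = 17.74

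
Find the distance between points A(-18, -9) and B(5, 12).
Using the distance formula: d = sqrt((x₂-x₁)² + (y₂-y₁)²)
dx = 5 - (-18) = 23
dy = 12 - (-9) = 21
d = sqrt(23² + 21²) = sqrt(529 + 441) = sqrt(970) = 31.14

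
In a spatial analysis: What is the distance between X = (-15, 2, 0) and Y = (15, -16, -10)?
d = √[(30)² + (-18)² + (-10)²] = √1324 = 36.39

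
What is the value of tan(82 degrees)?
tan(82 degrees) = 7.1154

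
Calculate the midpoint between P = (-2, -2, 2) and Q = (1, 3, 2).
Midpoint = ((-2+1)/2, (-2+3)/2, (2+2)/2) = (-0.5, 0.5, 2)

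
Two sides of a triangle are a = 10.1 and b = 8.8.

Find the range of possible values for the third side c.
By the triangle inequality: |a - b| < c < a + b
|10.1 - 8.8| < c < 10.1 + 8.8
1.3 < c < 18.9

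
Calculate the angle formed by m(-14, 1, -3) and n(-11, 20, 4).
m·n = 162, |m|² = 206, |n|² = 537
cos θ = 162/√110622 ≈ 0.4871
θ ≈ 60.85°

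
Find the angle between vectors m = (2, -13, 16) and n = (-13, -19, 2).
m·n = 253, |m|² = 429, |n|² = 534
cos θ = 253/√229086 ≈ 0.5286
θ ≈ 58.09°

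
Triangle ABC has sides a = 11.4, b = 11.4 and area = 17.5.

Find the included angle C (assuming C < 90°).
Area = ½ab·sin(C)  →  sin(C) = 2·Area/(ab)
sin(C) = 2·17.5/(11.4·11.4) = 0.269314
C = arcsin(0.269314) = 15.62°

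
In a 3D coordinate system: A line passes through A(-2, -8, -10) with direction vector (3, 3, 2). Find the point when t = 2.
P(2) = (-2 + 3(2), -8 + 3(2), -10 + 2(2)) = (4, -2, -6)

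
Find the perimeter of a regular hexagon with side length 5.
Perimeter = number of sides * side length
Perimeter = 6 * 5
Perimeter = 30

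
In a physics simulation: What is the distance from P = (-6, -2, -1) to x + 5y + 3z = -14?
d = |1(-6) + 5(-2) + 3(-1) - (-14)| / √(1² + 5² + 3²) = 5/√35 = 0.8452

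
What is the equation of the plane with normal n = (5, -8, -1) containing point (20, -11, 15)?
d = n·P = (5)(20) + (-8)(-11) + (-1)(15) = 173
Plane: 5x - 8y - z = 173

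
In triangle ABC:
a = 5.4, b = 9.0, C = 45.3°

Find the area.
Using A = ½ab·sin(C):
A = ½·5.4·9.0·sin(45.3°) = ½·48.6·0.710799 = 17.27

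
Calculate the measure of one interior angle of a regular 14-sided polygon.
Interior angle of a regular n-gon = (n-2)*180/n
Interior angle = (14-2)*180/14
Interior angle = 12*180/14
Interior angle = 2160/14
Interior angle = 154.29 degrees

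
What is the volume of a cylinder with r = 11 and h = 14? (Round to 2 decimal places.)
Volume = pi * r² * h
Volume = pi * 11² * 14
Volume = pi * 121 * 14
Volume = pi * 1694
Volume = 5321.86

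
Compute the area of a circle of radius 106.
Area = pi * r²
Area = pi * 106²
Area = pi * 11236
Area = 35298.94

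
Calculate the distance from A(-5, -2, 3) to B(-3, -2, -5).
d = √[(2)² + (0)² + (-8)²] = √68 = 8.246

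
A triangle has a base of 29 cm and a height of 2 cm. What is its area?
Area = (1/2) * base * height
Area = (1/2) * 29 * 2
Area = 29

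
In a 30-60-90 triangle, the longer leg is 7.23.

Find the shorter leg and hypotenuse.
In a 30-60-90 triangle, sides are in ratio 1 : √3 : 2.
Long leg = short leg·√3  →  short leg = 7.23/√3 = 4.174
Hypotenuse = 2·(short leg) = 2·7.23/√3 = 8.348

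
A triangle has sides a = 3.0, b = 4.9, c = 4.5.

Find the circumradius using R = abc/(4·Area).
s = (a+b+c)/2 = 6.2
Area = √(s(s-a)(s-b)(s-c)) = √(6.2·3.2·1.3·1.7) = 6.62166
R = abc/(4·Area) = (3.0·4.9·4.5)/(4·6.62166) = 66.15/26.48664 = 2.497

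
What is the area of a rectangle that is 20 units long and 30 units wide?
Area = length * width
Area = 20 * 30
Area = 600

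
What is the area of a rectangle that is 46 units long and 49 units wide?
Area = length * width
Area = 46 * 49
Area = 2254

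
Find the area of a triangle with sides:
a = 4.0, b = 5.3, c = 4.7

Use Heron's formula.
s = (a+b+c)/2 = (4.0+5.3+4.7)/2 = 7
A = √(s(s-a)(s-b)(s-c)) = √(7·3·1.7·2.3)
A = √82.11 = 9.061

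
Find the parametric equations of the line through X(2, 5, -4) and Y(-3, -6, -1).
Direction vector d = Y - X = (-5, -11, 3)
x = 2 - 5t, y = 5 - 11t, z = -4 + 3t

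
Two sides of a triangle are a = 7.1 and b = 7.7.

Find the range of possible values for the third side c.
By the triangle inequality: |a - b| < c < a + b
|7.1 - 7.7| < c < 7.1 + 7.7
0.6 < c < 14.8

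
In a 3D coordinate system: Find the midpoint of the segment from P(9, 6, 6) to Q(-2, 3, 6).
Midpoint = ((9-2)/2, (6+3)/2, (6+6)/2) = (3.5, 4.5, 6)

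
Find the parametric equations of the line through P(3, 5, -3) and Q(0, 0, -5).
Direction vector d = Q - P = (-3, -5, -2)
x = 3 - 3t, y = 5 - 5t, z = -3 - 2t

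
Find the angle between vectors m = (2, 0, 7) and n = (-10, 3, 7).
m·n = 29, |m|² = 53, |n|² = 158
cos θ = 29/√8374 ≈ 0.3169
θ ≈ 71.52°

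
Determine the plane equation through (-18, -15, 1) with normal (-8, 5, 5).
d = n·P = (-8)(-18) + (5)(-15) + (5)(1) = 74
Plane: -8x + 5y + 5z = 74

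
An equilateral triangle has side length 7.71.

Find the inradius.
For an equilateral triangle, r = s/(2√3) where s is the side.
r = 7.71/(2√3) = 7.71/3.464102 = 2.226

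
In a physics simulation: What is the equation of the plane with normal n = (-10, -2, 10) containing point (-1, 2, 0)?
d = n·P = (-10)(-1) + (-2)(2) + (10)(0) = 6
Plane: -10x - 2y + 10z = 6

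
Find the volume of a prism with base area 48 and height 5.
Volume = base area * height
Volume = 48 * 5
Volume = 240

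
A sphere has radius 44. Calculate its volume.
Volume = (4/3) * pi * r³
Volume = (4/3) * pi * 44³
Volume = (4/3) * pi * 85184
Volume = 356817.90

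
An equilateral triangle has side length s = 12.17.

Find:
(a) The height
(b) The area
(a) Height h = s·√3/2 = 12.17·√3/2 = 10.54
(b) Area = (√3/4)·s² = (√3/4)·12.17² = (√3/4)·148.109 = 64.13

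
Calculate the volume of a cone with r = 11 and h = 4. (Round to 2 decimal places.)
Volume = (1/3) * pi * r² * h
Volume = (1/3) * pi * 11² * 4
Volume = (1/3) * pi * 121 * 4
Volume = (1/3) * pi * 484
Volume = 506.84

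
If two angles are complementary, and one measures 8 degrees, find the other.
Complementary angles sum to 90 degrees.
Other angle = 90 - 8
Other angle = 82 degrees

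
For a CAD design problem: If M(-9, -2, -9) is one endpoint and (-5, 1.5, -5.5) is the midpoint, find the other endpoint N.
N = (2×(-5) - (-9), 2×1.5 - (-2), 2×(-5.5) - (-9)) = (-1, 5, -2)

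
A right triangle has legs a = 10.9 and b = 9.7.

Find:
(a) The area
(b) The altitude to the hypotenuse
(a) Area = ½ab = ½·10.9·9.7 = 52.865
(b) Hypotenuse c = √(10.9² + 9.7²) = √212.9 = 14.5911
    Area = ½·c·h_c  →  h_c = 2·Area/c = 2·52.865/14.5911 = 7.246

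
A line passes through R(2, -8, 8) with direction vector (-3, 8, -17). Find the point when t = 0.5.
P(0.5) = (2 + (-3)(0.5), -8 + 8(0.5), 8 + (-17)(0.5)) = (0.5, -4, -0.5)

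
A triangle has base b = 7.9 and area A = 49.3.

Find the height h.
A = ½bh  →  h = 2A/b
h = 2·49.3/7.9 = 12.48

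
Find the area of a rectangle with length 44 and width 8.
Area = length * width
Area = 44 * 8
Area = 352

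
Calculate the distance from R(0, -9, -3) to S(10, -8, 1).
d = √[(10)² + (1)² + (4)²] = √117 = 10.82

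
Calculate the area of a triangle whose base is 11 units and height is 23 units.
Area = (1/2) * base * height
Area = (1/2) * 11 * 23
Area = 126.50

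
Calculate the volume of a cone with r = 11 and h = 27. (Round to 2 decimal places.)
Volume = (1/3) * pi * r² * h
Volume = (1/3) * pi * 11² * 27
Volume = (1/3) * pi * 121 * 27
Volume = (1/3) * pi * 3267
Volume = 3421.19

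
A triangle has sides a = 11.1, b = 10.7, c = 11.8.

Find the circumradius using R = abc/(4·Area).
s = (a+b+c)/2 = 16.8
Area = √(s(s-a)(s-b)(s-c)) = √(16.8·5.7·6.1·5) = 54.0433
R = abc/(4·Area) = (11.1·10.7·11.8)/(4·54.0433) = 1401.486/216.1732 = 6.483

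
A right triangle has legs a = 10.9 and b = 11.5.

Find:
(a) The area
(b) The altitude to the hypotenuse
(a) Area = ½ab = ½·10.9·11.5 = 62.675
(b) Hypotenuse c = √(10.9² + 11.5²) = √251.06 = 15.8449
    Area = ½·c·h_c  →  h_c = 2·Area/c = 2·62.675/15.8449 = 7.911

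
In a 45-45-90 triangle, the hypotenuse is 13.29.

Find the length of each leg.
In a 45-45-90 triangle, hypotenuse = leg·√2  →  leg = hypotenuse/√2
leg = 13.29/√2 = 9.397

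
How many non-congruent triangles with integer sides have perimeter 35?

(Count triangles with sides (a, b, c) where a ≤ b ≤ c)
With a ≤ b ≤ c and a + b + c = 35, the triangle inequality a + b > c gives c < 35/2, so c ≤ 17.
Iterate a from 1 to ⌊p/3⌋ = 11; for each a, b ranges from a to ⌊(p−a)/2⌋ with c = p − a − b, keeping only c ≥ b.
Triples: (1, 17, 17), (2, 16, 17), (3, 15, 17), …
Count = 30 triangles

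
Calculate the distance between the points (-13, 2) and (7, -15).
Using the distance formula: d = sqrt((x₂-x₁)² + (y₂-y₁)²)
dx = 7 - (-13) = 20
dy = (-15) - 2 = -17
d = sqrt(20² + (-17)²) = sqrt(400 + 289) = sqrt(689) = 26.25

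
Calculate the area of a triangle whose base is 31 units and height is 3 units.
Area = (1/2) * base * height
Area = (1/2) * 31 * 3
Area = 46.50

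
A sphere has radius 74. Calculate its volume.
Volume = (4/3) * pi * r³
Volume = (4/3) * pi * 74³
Volume = (4/3) * pi * 405224
Volume = 1697398.32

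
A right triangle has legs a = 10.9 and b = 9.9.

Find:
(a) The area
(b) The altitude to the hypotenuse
(a) Area = ½ab = ½·10.9·9.9 = 53.955
(b) Hypotenuse c = √(10.9² + 9.9²) = √216.82 = 14.7248
    Area = ½·c·h_c  →  h_c = 2·Area/c = 2·53.955/14.7248 = 7.328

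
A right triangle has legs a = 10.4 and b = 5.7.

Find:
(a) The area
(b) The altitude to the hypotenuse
(a) Area = ½ab = ½·10.4·5.7 = 29.64
(b) Hypotenuse c = √(10.4² + 5.7²) = √140.65 = 11.8596
    Area = ½·c·h_c  →  h_c = 2·Area/c = 2·29.64/11.8596 = 4.998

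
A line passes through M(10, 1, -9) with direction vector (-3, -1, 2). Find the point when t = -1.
P(-1) = (10 + (-3)(-1), 1 + (-1)(-1), -9 + 2(-1)) = (13, 2, -11)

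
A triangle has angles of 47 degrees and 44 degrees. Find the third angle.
Sum of angles in a triangle = 180 degrees
Third angle = 180 - 47 - 44
Third angle = 89 degrees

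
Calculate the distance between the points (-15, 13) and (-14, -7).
Using the distance formula: d = sqrt((x₂-x₁)² + (y₂-y₁)²)
dx = (-14) - (-15) = 1
dy = (-7) - 13 = -20
d = sqrt(1² + (-20)²) = sqrt(1 + 400) = sqrt(401) = 20.02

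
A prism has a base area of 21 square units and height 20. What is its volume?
Volume = base area * height
Volume = 21 * 20
Volume = 420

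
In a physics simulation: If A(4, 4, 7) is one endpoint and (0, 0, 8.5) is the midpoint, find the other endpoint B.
B = (2×0 - 4, 2×0 - 4, 2×8.5 - 7) = (-4, -4, 10)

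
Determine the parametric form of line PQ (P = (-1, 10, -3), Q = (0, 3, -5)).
Direction vector d = Q - P = (1, -7, -2)
x = -1 + t, y = 10 - 7t, z = -3 - 2t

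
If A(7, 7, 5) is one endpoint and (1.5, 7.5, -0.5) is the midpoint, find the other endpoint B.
B = (2×1.5 - 7, 2×7.5 - 7, 2×(-0.5) - 5) = (-4, 8, -6)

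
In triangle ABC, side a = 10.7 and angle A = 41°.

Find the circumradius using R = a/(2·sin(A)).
R = a/(2·sin(A)) = 10.7/(2·sin(41°))
R = 10.7/(2·0.656059) = 10.7/1.312118 = 8.155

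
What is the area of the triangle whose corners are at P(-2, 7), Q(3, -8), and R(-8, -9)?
Using the coordinate formula: Area = (1/2)|x₁(y₂-y₃) + x₂(y₃-y₁) + x₃(y₁-y₂)|
Area = (1/2)|(-2)((-8)-(-9)) + 3((-9)-7) + (-8)(7-(-8))|
Area = (1/2)|(-2)*1 + 3*(-16) + (-8)*15|
Area = (1/2)|(-2) + (-48) + (-120)|
Area = (1/2)*170 = 85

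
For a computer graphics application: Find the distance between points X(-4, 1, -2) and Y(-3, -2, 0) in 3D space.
d = √[(1)² + (-3)² + (2)²] = √14 = 3.742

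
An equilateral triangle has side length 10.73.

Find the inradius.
For an equilateral triangle, r = s/(2√3) where s is the side.
r = 10.73/(2√3) = 10.73/3.464102 = 3.097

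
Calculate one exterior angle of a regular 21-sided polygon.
Exterior angle of a regular n-gon = 360/n
Exterior angle = 360/21
Exterior angle = 17.14 degrees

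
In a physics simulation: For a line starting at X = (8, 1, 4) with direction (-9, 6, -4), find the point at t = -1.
P(-1) = (8 + (-9)(-1), 1 + 6(-1), 4 + (-4)(-1)) = (17, -5, 8)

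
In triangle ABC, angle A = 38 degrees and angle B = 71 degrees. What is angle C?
Sum of angles in a triangle = 180 degrees
Third angle = 180 - 38 - 71
Third angle = 71 degrees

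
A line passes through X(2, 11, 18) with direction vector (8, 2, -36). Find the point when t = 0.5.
P(0.5) = (2 + 8(0.5), 11 + 2(0.5), 18 + (-36)(0.5)) = (6, 12, 0)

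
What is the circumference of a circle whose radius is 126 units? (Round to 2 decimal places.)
Circumference = 2 * pi * r
Circumference = 2 * pi * 126
Circumference = 791.68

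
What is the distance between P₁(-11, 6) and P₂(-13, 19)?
Using the distance formula: d = sqrt((x₂-x₁)² + (y₂-y₁)²)
dx = (-13) - (-11) = -2
dy = 19 - 6 = 13
d = sqrt((-2)² + 13²) = sqrt(4 + 169) = sqrt(173) = 13.15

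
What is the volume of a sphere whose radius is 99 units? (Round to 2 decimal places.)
Volume = (4/3) * pi * r³
Volume = (4/3) * pi * 99³
Volume = (4/3) * pi * 970299
Volume = 4064378.95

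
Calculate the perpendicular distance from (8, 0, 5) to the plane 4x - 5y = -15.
d = |4(8) + (-5)(0) + 0(5) - (-15)| / √(4² + (-5)² + 0²) = 47/√41 = 7.34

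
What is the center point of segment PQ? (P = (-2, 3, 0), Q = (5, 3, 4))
Midpoint = ((-2+5)/2, (3+3)/2, (0+4)/2) = (1.5, 3, 2)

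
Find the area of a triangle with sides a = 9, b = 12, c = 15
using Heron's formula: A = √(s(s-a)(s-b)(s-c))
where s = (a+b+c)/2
s = (9+12+15)/2 = 18
A = √(18·9·6·3) = √2916 = 54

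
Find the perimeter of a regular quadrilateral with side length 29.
Perimeter = number of sides * side length
Perimeter = 4 * 29
Perimeter = 116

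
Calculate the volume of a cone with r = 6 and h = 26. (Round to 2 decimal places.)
Volume = (1/3) * pi * r² * h
Volume = (1/3) * pi * 6² * 26
Volume = (1/3) * pi * 36 * 26
Volume = (1/3) * pi * 936
Volume = 980.18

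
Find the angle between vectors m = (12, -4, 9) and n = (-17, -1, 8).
m·n = -128, |m|² = 241, |n|² = 354
cos θ = -128/√85314 ≈ -0.4382
θ ≈ 116.0°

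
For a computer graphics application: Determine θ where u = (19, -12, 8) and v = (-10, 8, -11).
u·v = -374, |u|² = 569, |v|² = 285
cos θ = -374/√162165 ≈ -0.9287
θ ≈ 158.2°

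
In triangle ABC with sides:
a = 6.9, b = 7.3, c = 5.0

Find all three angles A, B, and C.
By the law of cosines:
cos(A) = (b² + c² - a²)/(2bc) = 0.420274  →  A = 65.15°
cos(B) = (a² + c² - b²)/(2ac) = 0.280000  →  B = 73.74°
cos(C) = (a² + b² - c²)/(2ab) = 0.753425  →  C = 41.11°
Check: A + B + C = 180.0° ✓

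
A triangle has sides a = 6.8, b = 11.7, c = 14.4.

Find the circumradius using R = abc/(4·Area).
s = (a+b+c)/2 = 16.45
Area = √(s(s-a)(s-b)(s-c)) = √(16.45·9.65·4.75·2.05) = 39.3161
R = abc/(4·Area) = (6.8·11.7·14.4)/(4·39.3161) = 1145.664/157.2644 = 7.285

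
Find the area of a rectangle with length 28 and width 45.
Area = length * width
Area = 28 * 45
Area = 1260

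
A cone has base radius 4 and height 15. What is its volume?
Volume = (1/3) * pi * r² * h
Volume = (1/3) * pi * 4² * 15
Volume = (1/3) * pi * 16 * 15
Volume = (1/3) * pi * 240
Volume = 251.33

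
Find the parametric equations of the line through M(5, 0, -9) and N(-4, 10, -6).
Direction vector d = N - M = (-9, 10, 3)
x = 5 - 9t, y = 0 + 10t, z = -9 + 3t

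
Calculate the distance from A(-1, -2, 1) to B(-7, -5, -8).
d = √[(-6)² + (-3)² + (-9)²] = √126 = 11.22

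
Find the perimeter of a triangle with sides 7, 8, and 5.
Perimeter = sum of all sides
Perimeter = 7 + 8 + 5
Perimeter = 20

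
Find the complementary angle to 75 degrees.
Complementary angles sum to 90 degrees.
Other angle = 90 - 75
Other angle = 15 degrees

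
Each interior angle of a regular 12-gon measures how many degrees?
Interior angle of a regular n-gon = (n-2)*180/n
Interior angle = (12-2)*180/12
Interior angle = 10*180/12
Interior angle = 1800/12
Interior angle = 150 degrees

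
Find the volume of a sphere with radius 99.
Volume = (4/3) * pi * r³
Volume = (4/3) * pi * 99³
Volume = (4/3) * pi * 970299
Volume = 4064378.95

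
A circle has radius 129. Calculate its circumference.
Circumference = 2 * pi * r
Circumference = 2 * pi * 129
Circumference = 810.53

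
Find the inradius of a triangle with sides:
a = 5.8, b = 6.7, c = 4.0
s = (a+b+c)/2 = (5.8+6.7+4.0)/2 = 8.25
Area = √(s(s-a)(s-b)(s-c)) = √(8.25·2.45·1.55·4.25) = 11.5391
r = Area/s = 11.5391/8.25 = 1.399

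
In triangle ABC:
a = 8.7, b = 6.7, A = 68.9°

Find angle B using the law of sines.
sin(B)/b = sin(A)/a
sin(B) = b·sin(A)/a = 6.7·sin(68.9°)/8.7 = 0.718481
B = arcsin(0.718481) = 45.93°  (b ≤ a, so B ≤ A and the acute solution is unique)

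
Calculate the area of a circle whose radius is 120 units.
Area = pi * r²
Area = pi * 120²
Area = pi * 14400
Area = 45238.93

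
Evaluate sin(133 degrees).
sin(133 degrees) = 0.7314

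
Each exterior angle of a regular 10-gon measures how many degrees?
Exterior angle of a regular n-gon = 360/n
Exterior angle = 360/10
Exterior angle = 36 degrees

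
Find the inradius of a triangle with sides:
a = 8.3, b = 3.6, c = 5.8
s = (a+b+c)/2 = (8.3+3.6+5.8)/2 = 8.85
Area = √(s(s-a)(s-b)(s-c)) = √(8.85·0.55·5.25·3.05) = 8.82841
r = Area/s = 8.82841/8.85 = 0.9976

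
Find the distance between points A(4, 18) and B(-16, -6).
Using the distance formula: d = sqrt((x₂-x₁)² + (y₂-y₁)²)
dx = (-16) - 4 = -20
dy = (-6) - 18 = -24
d = sqrt((-20)² + (-24)²) = sqrt(400 + 576) = sqrt(976) = 31.24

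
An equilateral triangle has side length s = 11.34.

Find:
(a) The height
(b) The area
(a) Height h = s·√3/2 = 11.34·√3/2 = 9.821
(b) Area = (√3/4)·s² = (√3/4)·11.34² = (√3/4)·128.596 = 55.68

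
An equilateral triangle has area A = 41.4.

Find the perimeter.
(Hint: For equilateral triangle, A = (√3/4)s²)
A = (√3/4)s²  →  s² = 4A/√3 = 4·41.4/√3 = 95.6092
s = 9.778
Perimeter = 3s = 29.33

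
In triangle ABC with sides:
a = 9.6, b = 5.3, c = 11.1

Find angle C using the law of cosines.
cos(C) = (a² + b² - c²)/(2ab)
cos(C) = (9.6² + 5.3² - 11.1²)/(2·9.6·5.3) = -2.96/101.76 = -0.029088
C = arccos(-0.029088) = 91.67°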